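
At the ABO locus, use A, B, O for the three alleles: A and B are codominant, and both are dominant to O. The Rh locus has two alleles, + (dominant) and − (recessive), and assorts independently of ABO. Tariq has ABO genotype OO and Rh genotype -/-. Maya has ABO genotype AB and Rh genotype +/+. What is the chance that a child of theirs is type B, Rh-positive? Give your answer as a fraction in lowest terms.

ABO cross OO × AB → offspring phenotypes: 1/2 A, 1/2 B.
Rh cross -/- × +/+ → 1 Rh+.
Independent loci: P(type B, Rh-positive) = 1/2 × 1 = 1/2.

1/2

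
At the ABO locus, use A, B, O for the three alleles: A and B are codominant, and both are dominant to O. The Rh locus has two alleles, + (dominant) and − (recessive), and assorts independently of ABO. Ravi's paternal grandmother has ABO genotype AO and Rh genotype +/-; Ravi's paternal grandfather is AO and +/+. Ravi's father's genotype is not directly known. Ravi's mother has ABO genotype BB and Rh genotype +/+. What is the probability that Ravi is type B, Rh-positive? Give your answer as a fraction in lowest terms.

1/2

Ravi's father's ABO genotype from AO × AO: 1/4 AA, 1/2 AO, 1/4 OO.
Crossing each possibility with the mother BB and summing P(type B): 1/4·0 + 1/2·1/2 + 1/4·1 = 1/2.
Similarly for Rh via the father's Rh distribution: P(Rh+) = 1.
Independent loci: 1/2 × 1 = 1/2.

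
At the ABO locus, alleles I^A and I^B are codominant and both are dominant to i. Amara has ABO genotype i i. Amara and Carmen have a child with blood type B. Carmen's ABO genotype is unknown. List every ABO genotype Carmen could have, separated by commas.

For each candidate genotype of Carmen, check whether crossing it with i i can produce every observed child phenotype.
  I^A I^A → possible child types {A} ✗
  I^A I^B → possible child types {A, B} ✓
  I^A i → possible child types {O, A} ✗
  I^B I^B → possible child types {B} ✓
  I^B i → possible child types {O, B} ✓
  i i → possible child types {O} ✗

I^A I^B, I^B I^B, I^B i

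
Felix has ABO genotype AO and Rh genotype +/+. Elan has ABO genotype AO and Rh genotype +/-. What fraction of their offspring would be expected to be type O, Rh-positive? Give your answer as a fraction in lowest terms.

ABO cross AO × AO → offspring phenotypes: 1/4 O, 3/4 A.
Rh cross +/+ × +/- → 1 Rh+.
Independent loci: P(type O, Rh-positive) = 1/4 × 1 = 1/4.

1/4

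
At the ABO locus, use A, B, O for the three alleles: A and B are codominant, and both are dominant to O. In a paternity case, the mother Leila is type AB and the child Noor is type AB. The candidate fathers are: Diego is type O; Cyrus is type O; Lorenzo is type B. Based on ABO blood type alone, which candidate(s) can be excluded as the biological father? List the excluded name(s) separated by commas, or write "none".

Diego, Cyrus

A candidate is excluded only if no genotype consistent with his phenotype could produce a type AB child with a type AB mother.
Diego (type O): no genotype consistent with that phenotype can produce a type-AB child with a type-AB mother.
Cyrus (type O): no genotype consistent with that phenotype can produce a type-AB child with a type-AB mother.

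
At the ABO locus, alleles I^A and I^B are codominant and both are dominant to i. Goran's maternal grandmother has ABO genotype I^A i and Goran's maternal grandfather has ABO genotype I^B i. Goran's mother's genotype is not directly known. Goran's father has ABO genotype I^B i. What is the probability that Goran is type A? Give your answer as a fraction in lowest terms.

1/8

Goran's mother's ABO genotype from I^A i × I^B i: 1/4 I^A I^B, 1/4 I^A i, 1/4 I^B i, 1/4 i i.
Crossing each possibility with the father I^B i and summing P(type A): 1/4·1/4 + 1/4·1/4 + 1/4·0 + 1/4·0 = 1/8.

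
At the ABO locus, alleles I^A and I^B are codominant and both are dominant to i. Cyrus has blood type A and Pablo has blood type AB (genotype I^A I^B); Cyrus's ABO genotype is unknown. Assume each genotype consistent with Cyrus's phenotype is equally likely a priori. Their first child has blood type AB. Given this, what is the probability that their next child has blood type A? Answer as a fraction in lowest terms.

Possible genotypes: Cyrus ∈ {I^A I^A, I^A i}; Pablo ∈ {I^A I^B}.
Weight each parental genotype pair by prior × P(type-AB child):
  I^A I^A × I^A I^B: posterior weight 2/3; P(next child type A) = 1/2.
  I^A i × I^A I^B: posterior weight 1/3; P(next child type A) = 1/2.
Weighted sum = 1/2.

1/2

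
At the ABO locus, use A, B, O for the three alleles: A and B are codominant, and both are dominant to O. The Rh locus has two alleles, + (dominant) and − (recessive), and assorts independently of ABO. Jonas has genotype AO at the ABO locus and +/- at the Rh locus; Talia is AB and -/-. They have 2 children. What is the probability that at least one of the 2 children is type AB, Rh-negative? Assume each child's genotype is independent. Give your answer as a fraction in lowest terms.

ABO cross AO × AB → 1/2 A, 1/4 B, 1/4 AB.
Rh cross +/- × -/- → 1/2 Rh+, 1/2 Rh-; so P(type AB, Rh-negative) = 1/4 × 1/2 = 1/8 per child.
P(none) = (7/8)^2 = 49/64; P(at least one) = 1 − 49/64 = 15/64.

15/64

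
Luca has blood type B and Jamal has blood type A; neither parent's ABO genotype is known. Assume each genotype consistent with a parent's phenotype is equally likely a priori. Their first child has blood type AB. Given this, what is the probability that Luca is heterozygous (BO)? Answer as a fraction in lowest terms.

1/3

Possible genotypes: Luca ∈ {BB, BO}; Jamal ∈ {AA, AO}.
Weight each parental genotype pair by prior × P(type-AB child):
  BB × AA: posterior weight 4/9.
  BB × AO: posterior weight 2/9.
  BO × AA: posterior weight 2/9.
  BO × AO: posterior weight 1/9.
Sum the posterior weight over pairs where Luca is BO: 1/3.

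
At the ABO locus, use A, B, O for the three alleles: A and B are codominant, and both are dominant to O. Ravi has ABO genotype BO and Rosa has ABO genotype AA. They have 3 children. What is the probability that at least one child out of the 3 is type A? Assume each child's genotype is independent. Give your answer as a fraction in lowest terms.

7/8

ABO cross BO × AA → 1/2 A, 1/2 AB.
So P(type A) = 1/2 per child.
P(none) = (1/2)^3 = 1/8; P(at least one) = 1 − 1/8 = 7/8.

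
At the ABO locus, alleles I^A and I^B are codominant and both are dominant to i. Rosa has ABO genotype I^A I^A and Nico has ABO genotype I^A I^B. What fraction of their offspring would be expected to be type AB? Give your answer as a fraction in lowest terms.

ABO cross I^A I^A × I^A I^B → offspring phenotypes: 1/2 A, 1/2 AB.
So P(type AB) = 1/2.

1/2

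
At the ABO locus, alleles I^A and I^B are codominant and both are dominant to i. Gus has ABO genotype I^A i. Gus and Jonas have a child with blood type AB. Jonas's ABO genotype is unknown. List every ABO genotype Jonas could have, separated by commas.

I^A I^B, I^B I^B, I^B i

For each candidate genotype of Jonas, check whether crossing it with I^A i can produce every observed child phenotype.
  I^A I^A → possible child types {A} ✗
  I^A I^B → possible child types {A, B, AB} ✓
  I^A i → possible child types {O, A} ✗
  I^B I^B → possible child types {B, AB} ✓
  I^B i → possible child types {O, A, B, AB} ✓
  i i → possible child types {O, A} ✗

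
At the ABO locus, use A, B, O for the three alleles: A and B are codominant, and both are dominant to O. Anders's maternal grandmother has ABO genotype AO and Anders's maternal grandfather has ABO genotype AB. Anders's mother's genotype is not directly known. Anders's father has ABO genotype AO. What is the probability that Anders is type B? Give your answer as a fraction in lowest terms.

1/8

Anders's mother's ABO genotype from AO × AB: 1/4 AA, 1/4 AB, 1/4 AO, 1/4 BO.
Crossing each possibility with the father AO and summing P(type B): 1/4·0 + 1/4·1/4 + 1/4·0 + 1/4·1/4 = 1/8.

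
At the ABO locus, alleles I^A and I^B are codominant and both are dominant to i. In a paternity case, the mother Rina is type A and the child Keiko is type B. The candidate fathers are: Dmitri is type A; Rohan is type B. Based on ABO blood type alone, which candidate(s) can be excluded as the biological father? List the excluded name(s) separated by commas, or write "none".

A candidate is excluded only if no genotype consistent with his phenotype could produce a type B child with a type A mother.
Dmitri (type A): no genotype consistent with that phenotype can produce a type-B child with a type-A mother.

Dmitri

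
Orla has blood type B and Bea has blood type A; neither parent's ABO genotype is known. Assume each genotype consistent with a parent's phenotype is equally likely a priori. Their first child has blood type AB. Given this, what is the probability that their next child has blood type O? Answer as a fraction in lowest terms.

1/36

Possible genotypes: Orla ∈ {BB, BO}; Bea ∈ {AA, AO}.
Weight each parental genotype pair by prior × P(type-AB child):
  BB × AA: posterior weight 4/9; P(next child type O) = 0.
  BB × AO: posterior weight 2/9; P(next child type O) = 0.
  BO × AA: posterior weight 2/9; P(next child type O) = 0.
  BO × AO: posterior weight 1/9; P(next child type O) = 1/4.
Weighted sum = 1/36.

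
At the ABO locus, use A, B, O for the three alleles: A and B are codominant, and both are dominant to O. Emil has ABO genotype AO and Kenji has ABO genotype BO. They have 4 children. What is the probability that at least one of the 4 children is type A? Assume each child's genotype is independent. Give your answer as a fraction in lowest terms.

175/256

ABO cross AO × BO → 1/4 O, 1/4 A, 1/4 B, 1/4 AB.
So P(type A) = 1/4 per child.
P(none) = (3/4)^4 = 81/256; P(at least one) = 1 − 81/256 = 175/256.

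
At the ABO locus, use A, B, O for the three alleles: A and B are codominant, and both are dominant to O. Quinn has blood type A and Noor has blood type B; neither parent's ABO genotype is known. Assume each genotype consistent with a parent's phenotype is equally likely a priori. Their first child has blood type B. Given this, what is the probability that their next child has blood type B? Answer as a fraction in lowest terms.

Possible genotypes: Quinn ∈ {AA, AO}; Noor ∈ {BB, BO}.
Weight each parental genotype pair by prior × P(type-B child):
  AO × BB: posterior weight 2/3; P(next child type B) = 1/2.
  AO × BO: posterior weight 1/3; P(next child type B) = 1/4.
Weighted sum = 5/12.

5/12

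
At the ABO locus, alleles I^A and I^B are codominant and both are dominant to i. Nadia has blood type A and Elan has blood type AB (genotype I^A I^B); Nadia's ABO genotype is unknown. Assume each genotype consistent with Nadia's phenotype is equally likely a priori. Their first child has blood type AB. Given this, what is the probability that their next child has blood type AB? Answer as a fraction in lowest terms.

Possible genotypes: Nadia ∈ {I^A I^A, I^A i}; Elan ∈ {I^A I^B}.
Weight each parental genotype pair by prior × P(type-AB child):
  I^A I^A × I^A I^B: posterior weight 2/3; P(next child type AB) = 1/2.
  I^A i × I^A I^B: posterior weight 1/3; P(next child type AB) = 1/4.
Weighted sum = 5/12.

5/12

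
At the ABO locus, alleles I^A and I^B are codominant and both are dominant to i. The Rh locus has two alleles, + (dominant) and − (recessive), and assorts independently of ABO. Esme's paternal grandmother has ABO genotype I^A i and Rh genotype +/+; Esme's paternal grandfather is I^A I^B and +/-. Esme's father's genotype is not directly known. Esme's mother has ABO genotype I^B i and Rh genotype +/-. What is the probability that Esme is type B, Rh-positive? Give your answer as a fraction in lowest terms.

Esme's father's ABO genotype from I^A i × I^A I^B: 1/4 I^A I^A, 1/4 I^A I^B, 1/4 I^A i, 1/4 I^B i.
Crossing each possibility with the mother I^B i and summing P(type B): 1/4·0 + 1/4·1/2 + 1/4·1/4 + 1/4·3/4 = 3/8.
Similarly for Rh via the father's Rh distribution: P(Rh+) = 7/8.
Independent loci: 3/8 × 7/8 = 21/64.

21/64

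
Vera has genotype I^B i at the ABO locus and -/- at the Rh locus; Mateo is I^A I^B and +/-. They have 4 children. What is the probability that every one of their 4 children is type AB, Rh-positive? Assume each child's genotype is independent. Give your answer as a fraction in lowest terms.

1/4096

ABO cross I^B i × I^A I^B → 1/4 A, 1/2 B, 1/4 AB.
Rh cross -/- × +/- → 1/2 Rh+, 1/2 Rh-; so P(type AB, Rh-positive) = 1/4 × 1/2 = 1/8 per child.
All 4 independent: (1/8)^4 = 1/4096.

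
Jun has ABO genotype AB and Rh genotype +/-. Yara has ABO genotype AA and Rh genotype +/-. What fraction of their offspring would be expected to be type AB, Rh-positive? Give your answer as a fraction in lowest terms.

ABO cross AB × AA → offspring phenotypes: 1/2 A, 1/2 AB.
Rh cross +/- × +/- → 3/4 Rh+, 1/4 Rh-.
Independent loci: P(type AB, Rh-positive) = 1/2 × 3/4 = 3/8.

3/8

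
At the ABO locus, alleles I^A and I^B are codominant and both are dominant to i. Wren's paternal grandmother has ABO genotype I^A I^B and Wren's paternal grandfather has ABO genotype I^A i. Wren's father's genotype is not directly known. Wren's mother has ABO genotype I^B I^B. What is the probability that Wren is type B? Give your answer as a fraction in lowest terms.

1/2

Wren's father's ABO genotype from I^A I^B × I^A i: 1/4 I^A I^A, 1/4 I^A I^B, 1/4 I^A i, 1/4 I^B i.
Crossing each possibility with the mother I^B I^B and summing P(type B): 1/4·0 + 1/4·1/2 + 1/4·1/2 + 1/4·1 = 1/2.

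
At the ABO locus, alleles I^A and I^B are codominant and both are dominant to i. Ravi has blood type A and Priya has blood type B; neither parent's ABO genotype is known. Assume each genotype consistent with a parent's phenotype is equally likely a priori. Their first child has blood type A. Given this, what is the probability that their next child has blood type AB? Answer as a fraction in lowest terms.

Possible genotypes: Ravi ∈ {I^A I^A, I^A i}; Priya ∈ {I^B I^B, I^B i}.
Weight each parental genotype pair by prior × P(type-A child):
  I^A I^A × I^B i: posterior weight 2/3; P(next child type AB) = 1/2.
  I^A i × I^B i: posterior weight 1/3; P(next child type AB) = 1/4.
Weighted sum = 5/12.

5/12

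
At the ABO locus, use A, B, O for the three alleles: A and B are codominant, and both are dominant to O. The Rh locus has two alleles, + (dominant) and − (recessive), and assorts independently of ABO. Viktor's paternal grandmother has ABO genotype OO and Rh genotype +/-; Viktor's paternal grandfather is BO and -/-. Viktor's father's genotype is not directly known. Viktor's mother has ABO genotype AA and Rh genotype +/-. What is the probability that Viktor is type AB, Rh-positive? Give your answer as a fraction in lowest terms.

5/32

Viktor's father's ABO genotype from OO × BO: 1/2 BO, 1/2 OO.
Crossing each possibility with the mother AA and summing P(type AB): 1/2·1/2 + 1/2·0 = 1/4.
Similarly for Rh via the father's Rh distribution: P(Rh+) = 5/8.
Independent loci: 1/4 × 5/8 = 5/32.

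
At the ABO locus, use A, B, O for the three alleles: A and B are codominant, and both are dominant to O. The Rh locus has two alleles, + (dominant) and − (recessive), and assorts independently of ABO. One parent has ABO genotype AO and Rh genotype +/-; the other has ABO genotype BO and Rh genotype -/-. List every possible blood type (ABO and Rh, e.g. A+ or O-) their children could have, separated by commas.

O+, O-, A+, A-, B+, B-, AB+, AB-

Gametes from AO × BO give offspring ABO genotypes AB, AO, BO, OO, i.e. phenotypes O, A, B, AB.
Rh cross +/- × -/- → phenotypes Rh+, Rh-.
Combining independently: O+, O-, A+, A-, B+, B-, AB+, AB-.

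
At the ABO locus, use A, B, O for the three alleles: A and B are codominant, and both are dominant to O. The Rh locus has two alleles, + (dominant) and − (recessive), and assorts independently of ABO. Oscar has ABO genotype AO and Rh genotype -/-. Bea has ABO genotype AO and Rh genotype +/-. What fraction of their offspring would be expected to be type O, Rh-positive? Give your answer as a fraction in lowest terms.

1/8

ABO cross AO × AO → offspring phenotypes: 1/4 O, 3/4 A.
Rh cross -/- × +/- → 1/2 Rh+, 1/2 Rh-.
Independent loci: P(type O, Rh-positive) = 1/4 × 1/2 = 1/8.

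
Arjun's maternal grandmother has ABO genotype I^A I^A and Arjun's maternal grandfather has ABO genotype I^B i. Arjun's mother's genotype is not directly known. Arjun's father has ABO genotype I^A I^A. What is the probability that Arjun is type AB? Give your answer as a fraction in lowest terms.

1/4

Arjun's mother's ABO genotype from I^A I^A × I^B i: 1/2 I^A I^B, 1/2 I^A i.
Crossing each possibility with the father I^A I^A and summing P(type AB): 1/2·1/2 + 1/2·0 = 1/4.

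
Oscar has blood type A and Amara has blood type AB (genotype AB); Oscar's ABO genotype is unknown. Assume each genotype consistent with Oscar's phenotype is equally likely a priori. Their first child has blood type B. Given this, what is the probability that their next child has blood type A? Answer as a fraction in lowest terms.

1/2

Possible genotypes: Oscar ∈ {AA, AO}; Amara ∈ {AB}.
Weight each parental genotype pair by prior × P(type-B child):
  AO × AB: posterior weight 1; P(next child type A) = 1/2.
Weighted sum = 1/2.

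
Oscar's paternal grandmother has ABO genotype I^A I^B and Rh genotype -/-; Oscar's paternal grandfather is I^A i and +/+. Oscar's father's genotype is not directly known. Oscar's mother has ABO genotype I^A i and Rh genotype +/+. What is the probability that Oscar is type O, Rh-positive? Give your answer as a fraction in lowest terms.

Oscar's father's ABO genotype from I^A I^B × I^A i: 1/4 I^A I^A, 1/4 I^A I^B, 1/4 I^A i, 1/4 I^B i.
Crossing each possibility with the mother I^A i and summing P(type O): 1/4·0 + 1/4·0 + 1/4·1/4 + 1/4·1/4 = 1/8.
Similarly for Rh via the father's Rh distribution: P(Rh+) = 1.
Independent loci: 1/8 × 1 = 1/8.

1/8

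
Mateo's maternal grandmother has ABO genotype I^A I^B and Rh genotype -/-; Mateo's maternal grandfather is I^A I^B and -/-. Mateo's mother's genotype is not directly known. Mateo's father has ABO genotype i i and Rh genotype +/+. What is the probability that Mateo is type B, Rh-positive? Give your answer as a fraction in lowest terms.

Mateo's mother's ABO genotype from I^A I^B × I^A I^B: 1/4 I^A I^A, 1/2 I^A I^B, 1/4 I^B I^B.
Crossing each possibility with the father i i and summing P(type B): 1/4·0 + 1/2·1/2 + 1/4·1 = 1/2.
Similarly for Rh via the mother's Rh distribution: P(Rh+) = 1.
Independent loci: 1/2 × 1 = 1/2.

1/2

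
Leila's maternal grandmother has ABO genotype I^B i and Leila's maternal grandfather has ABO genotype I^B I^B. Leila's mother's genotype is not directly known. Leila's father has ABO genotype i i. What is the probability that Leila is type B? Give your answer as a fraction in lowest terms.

3/4

Leila's mother's ABO genotype from I^B i × I^B I^B: 1/2 I^B I^B, 1/2 I^B i.
Crossing each possibility with the father i i and summing P(type B): 1/2·1 + 1/2·1/2 = 3/4.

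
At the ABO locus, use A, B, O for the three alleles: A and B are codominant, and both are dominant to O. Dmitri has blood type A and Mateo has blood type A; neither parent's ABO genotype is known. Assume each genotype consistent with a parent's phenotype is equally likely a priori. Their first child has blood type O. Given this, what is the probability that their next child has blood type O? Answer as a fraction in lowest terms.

Possible genotypes: Dmitri ∈ {AA, AO}; Mateo ∈ {AA, AO}.
Weight each parental genotype pair by prior × P(type-O child):
  AO × AO: posterior weight 1; P(next child type O) = 1/4.
Weighted sum = 1/4.

1/4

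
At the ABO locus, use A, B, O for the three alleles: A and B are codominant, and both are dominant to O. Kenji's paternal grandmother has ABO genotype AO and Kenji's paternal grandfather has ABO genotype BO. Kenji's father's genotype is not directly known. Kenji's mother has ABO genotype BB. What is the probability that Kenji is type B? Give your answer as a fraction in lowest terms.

Kenji's father's ABO genotype from AO × BO: 1/4 AB, 1/4 AO, 1/4 BO, 1/4 OO.
Crossing each possibility with the mother BB and summing P(type B): 1/4·1/2 + 1/4·1/2 + 1/4·1 + 1/4·1 = 3/4.

3/4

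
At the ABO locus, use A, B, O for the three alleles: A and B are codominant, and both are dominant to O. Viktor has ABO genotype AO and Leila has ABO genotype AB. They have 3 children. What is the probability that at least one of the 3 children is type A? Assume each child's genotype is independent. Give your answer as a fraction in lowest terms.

7/8

ABO cross AO × AB → 1/2 A, 1/4 B, 1/4 AB.
So P(type A) = 1/2 per child.
P(none) = (1/2)^3 = 1/8; P(at least one) = 1 − 1/8 = 7/8.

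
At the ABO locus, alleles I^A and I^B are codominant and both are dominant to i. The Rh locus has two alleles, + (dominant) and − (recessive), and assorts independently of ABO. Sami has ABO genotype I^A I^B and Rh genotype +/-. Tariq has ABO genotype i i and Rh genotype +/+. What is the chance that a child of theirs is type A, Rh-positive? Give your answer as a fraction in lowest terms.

ABO cross I^A I^B × i i → offspring phenotypes: 1/2 A, 1/2 B.
Rh cross +/- × +/+ → 1 Rh+.
Independent loci: P(type A, Rh-positive) = 1/2 × 1 = 1/2.

1/2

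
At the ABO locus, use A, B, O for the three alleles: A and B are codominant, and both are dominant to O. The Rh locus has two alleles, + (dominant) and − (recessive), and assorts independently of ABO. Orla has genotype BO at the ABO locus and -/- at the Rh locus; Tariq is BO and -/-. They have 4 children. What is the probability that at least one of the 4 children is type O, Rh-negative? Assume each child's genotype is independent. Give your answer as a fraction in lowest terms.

ABO cross BO × BO → 1/4 O, 3/4 B.
Rh cross -/- × -/- → 1 Rh-; so P(type O, Rh-negative) = 1/4 × 1 = 1/4 per child.
P(none) = (3/4)^4 = 81/256; P(at least one) = 1 − 81/256 = 175/256.

175/256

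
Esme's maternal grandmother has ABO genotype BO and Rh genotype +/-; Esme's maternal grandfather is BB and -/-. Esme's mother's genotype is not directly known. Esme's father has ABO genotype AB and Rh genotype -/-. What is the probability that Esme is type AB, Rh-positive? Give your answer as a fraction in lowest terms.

3/32

Esme's mother's ABO genotype from BO × BB: 1/2 BB, 1/2 BO.
Crossing each possibility with the father AB and summing P(type AB): 1/2·1/2 + 1/2·1/4 = 3/8.
Similarly for Rh via the mother's Rh distribution: P(Rh+) = 1/4.
Independent loci: 3/8 × 1/4 = 3/32.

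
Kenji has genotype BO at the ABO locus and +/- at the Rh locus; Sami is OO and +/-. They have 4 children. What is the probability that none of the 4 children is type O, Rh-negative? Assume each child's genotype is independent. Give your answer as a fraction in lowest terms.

2401/4096

ABO cross BO × OO → 1/2 O, 1/2 B.
Rh cross +/- × +/- → 3/4 Rh+, 1/4 Rh-; so P(type O, Rh-negative) = 1/2 × 1/4 = 1/8 per child.
P(not type O, Rh-negative) = 7/8 for one child; (7/8)^4 = 2401/4096.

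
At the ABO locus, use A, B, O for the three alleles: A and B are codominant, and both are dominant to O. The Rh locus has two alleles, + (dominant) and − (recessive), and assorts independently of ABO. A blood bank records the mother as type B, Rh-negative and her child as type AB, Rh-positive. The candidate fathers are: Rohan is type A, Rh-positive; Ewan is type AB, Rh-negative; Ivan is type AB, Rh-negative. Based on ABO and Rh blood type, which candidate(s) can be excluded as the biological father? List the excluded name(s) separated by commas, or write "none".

A candidate is excluded only if no genotype consistent with his phenotype could produce a type AB, Rh-positive child with a type B, Rh-negative mother.
Ewan (type AB, Rh-): no genotype consistent with that phenotype can produce a type-AB Rh+ child with a type-B mother.
Ivan (type AB, Rh-): no genotype consistent with that phenotype can produce a type-AB Rh+ child with a type-B mother.

Ewan, Ivan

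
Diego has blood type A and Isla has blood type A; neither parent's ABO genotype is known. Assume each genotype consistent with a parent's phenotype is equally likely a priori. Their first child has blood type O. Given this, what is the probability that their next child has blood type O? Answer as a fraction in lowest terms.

1/4

Possible genotypes: Diego ∈ {I^A I^A, I^A i}; Isla ∈ {I^A I^A, I^A i}.
Weight each parental genotype pair by prior × P(type-O child):
  I^A i × I^A i: posterior weight 1; P(next child type O) = 1/4.
Weighted sum = 1/4.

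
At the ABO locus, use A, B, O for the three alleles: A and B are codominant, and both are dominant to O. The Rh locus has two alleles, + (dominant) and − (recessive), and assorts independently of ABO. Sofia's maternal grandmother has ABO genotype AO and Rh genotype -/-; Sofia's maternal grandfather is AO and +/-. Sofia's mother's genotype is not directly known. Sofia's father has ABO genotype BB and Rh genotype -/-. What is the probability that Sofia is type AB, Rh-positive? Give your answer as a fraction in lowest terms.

Sofia's mother's ABO genotype from AO × AO: 1/4 AA, 1/2 AO, 1/4 OO.
Crossing each possibility with the father BB and summing P(type AB): 1/4·1 + 1/2·1/2 + 1/4·0 = 1/2.
Similarly for Rh via the mother's Rh distribution: P(Rh+) = 1/4.
Independent loci: 1/2 × 1/4 = 1/8.

1/8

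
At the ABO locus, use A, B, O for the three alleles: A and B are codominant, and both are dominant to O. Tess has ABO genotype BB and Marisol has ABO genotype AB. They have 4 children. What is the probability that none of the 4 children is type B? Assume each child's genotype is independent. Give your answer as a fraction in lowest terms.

1/16

ABO cross BB × AB → 1/2 B, 1/2 AB.
So P(type B) = 1/2 per child.
P(not type B) = 1/2 for one child; (1/2)^4 = 1/16.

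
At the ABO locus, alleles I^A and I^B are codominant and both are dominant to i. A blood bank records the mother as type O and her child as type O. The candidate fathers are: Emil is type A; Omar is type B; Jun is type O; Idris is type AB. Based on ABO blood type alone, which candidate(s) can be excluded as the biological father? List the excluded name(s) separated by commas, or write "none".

Idris

A candidate is excluded only if no genotype consistent with his phenotype could produce a type O child with a type O mother.
Idris (type AB): no genotype consistent with that phenotype can produce a type-O child with a type-O mother.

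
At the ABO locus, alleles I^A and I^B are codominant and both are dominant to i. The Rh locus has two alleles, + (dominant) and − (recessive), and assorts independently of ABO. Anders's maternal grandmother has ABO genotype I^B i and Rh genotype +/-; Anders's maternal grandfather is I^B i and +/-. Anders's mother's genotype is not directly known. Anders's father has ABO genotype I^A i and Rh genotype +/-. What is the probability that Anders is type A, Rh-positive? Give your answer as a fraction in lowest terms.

3/16

Anders's mother's ABO genotype from I^B i × I^B i: 1/4 I^B I^B, 1/2 I^B i, 1/4 i i.
Crossing each possibility with the father I^A i and summing P(type A): 1/4·0 + 1/2·1/4 + 1/4·1/2 = 1/4.
Similarly for Rh via the mother's Rh distribution: P(Rh+) = 3/4.
Independent loci: 1/4 × 3/4 = 3/16.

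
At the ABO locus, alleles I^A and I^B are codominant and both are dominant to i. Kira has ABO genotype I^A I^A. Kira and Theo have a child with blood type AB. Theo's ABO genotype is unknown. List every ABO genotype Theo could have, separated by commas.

For each candidate genotype of Theo, check whether crossing it with I^A I^A can produce every observed child phenotype.
  I^A I^A → possible child types {A} ✗
  I^A I^B → possible child types {A, AB} ✓
  I^A i → possible child types {A} ✗
  I^B I^B → possible child types {AB} ✓
  I^B i → possible child types {A, AB} ✓
  i i → possible child types {A} ✗

I^A I^B, I^B I^B, I^B i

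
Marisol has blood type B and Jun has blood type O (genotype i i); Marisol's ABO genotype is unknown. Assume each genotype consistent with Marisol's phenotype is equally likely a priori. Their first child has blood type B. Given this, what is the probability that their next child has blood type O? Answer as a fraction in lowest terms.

1/6

Possible genotypes: Marisol ∈ {I^B I^B, I^B i}; Jun ∈ {i i}.
Weight each parental genotype pair by prior × P(type-B child):
  I^B I^B × i i: posterior weight 2/3; P(next child type O) = 0.
  I^B i × i i: posterior weight 1/3; P(next child type O) = 1/2.
Weighted sum = 1/6.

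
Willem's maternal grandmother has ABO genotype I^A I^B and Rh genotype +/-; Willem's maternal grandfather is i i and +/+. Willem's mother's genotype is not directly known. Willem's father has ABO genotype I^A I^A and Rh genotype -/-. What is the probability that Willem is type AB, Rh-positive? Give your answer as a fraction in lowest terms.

Willem's mother's ABO genotype from I^A I^B × i i: 1/2 I^A i, 1/2 I^B i.
Crossing each possibility with the father I^A I^A and summing P(type AB): 1/2·0 + 1/2·1/2 = 1/4.
Similarly for Rh via the mother's Rh distribution: P(Rh+) = 3/4.
Independent loci: 1/4 × 3/4 = 3/16.

3/16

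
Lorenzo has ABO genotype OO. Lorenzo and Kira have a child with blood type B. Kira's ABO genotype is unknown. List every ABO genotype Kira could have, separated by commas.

For each candidate genotype of Kira, check whether crossing it with OO can produce every observed child phenotype.
  AA → possible child types {A} ✗
  AB → possible child types {A, B} ✓
  AO → possible child types {O, A} ✗
  BB → possible child types {B} ✓
  BO → possible child types {O, B} ✓
  OO → possible child types {O} ✗

AB, BB, BO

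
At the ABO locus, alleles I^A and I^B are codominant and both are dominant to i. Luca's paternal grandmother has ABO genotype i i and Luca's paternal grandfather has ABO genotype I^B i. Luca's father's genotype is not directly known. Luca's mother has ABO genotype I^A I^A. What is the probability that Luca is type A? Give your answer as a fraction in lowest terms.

Luca's father's ABO genotype from i i × I^B i: 1/2 I^B i, 1/2 i i.
Crossing each possibility with the mother I^A I^A and summing P(type A): 1/2·1/2 + 1/2·1 = 3/4.

3/4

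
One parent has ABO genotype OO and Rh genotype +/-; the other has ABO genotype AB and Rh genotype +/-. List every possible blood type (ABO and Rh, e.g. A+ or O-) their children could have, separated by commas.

A+, A-, B+, B-

Gametes from OO × AB give offspring ABO genotypes AO, BO, i.e. phenotypes A, B.
Rh cross +/- × +/- → phenotypes Rh+, Rh-.
Combining independently: A+, A-, B+, B-.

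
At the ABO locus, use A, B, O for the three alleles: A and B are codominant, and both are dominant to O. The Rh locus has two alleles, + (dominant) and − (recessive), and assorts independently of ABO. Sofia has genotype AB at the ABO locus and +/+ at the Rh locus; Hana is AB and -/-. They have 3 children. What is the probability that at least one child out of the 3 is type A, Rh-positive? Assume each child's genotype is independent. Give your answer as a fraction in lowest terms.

ABO cross AB × AB → 1/4 A, 1/4 B, 1/2 AB.
Rh cross +/+ × -/- → 1 Rh+; so P(type A, Rh-positive) = 1/4 × 1 = 1/4 per child.
P(none) = (3/4)^3 = 27/64; P(at least one) = 1 − 27/64 = 37/64.

37/64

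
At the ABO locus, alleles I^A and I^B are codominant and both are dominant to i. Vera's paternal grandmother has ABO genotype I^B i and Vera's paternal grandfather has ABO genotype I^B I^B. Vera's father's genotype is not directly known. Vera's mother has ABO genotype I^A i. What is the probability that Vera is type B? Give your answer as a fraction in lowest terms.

Vera's father's ABO genotype from I^B i × I^B I^B: 1/2 I^B I^B, 1/2 I^B i.
Crossing each possibility with the mother I^A i and summing P(type B): 1/2·1/2 + 1/2·1/4 = 3/8.

3/8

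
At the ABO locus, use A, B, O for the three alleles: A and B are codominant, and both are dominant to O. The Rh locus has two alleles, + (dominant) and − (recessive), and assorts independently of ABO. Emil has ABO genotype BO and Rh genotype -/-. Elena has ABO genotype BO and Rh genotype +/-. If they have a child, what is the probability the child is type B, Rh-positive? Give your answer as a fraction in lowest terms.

3/8

ABO cross BO × BO → offspring phenotypes: 1/4 O, 3/4 B.
Rh cross -/- × +/- → 1/2 Rh+, 1/2 Rh-.
Independent loci: P(type B, Rh-positive) = 3/4 × 1/2 = 3/8.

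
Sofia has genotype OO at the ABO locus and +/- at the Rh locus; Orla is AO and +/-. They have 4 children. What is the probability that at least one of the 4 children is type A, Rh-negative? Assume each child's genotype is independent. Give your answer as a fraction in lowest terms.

ABO cross OO × AO → 1/2 O, 1/2 A.
Rh cross +/- × +/- → 3/4 Rh+, 1/4 Rh-; so P(type A, Rh-negative) = 1/2 × 1/4 = 1/8 per child.
P(none) = (7/8)^4 = 2401/4096; P(at least one) = 1 − 2401/4096 = 1695/4096.

1695/4096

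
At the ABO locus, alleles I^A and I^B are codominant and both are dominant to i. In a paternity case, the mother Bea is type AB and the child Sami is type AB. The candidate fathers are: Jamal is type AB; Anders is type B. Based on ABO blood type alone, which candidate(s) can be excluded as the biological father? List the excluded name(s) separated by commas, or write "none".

A candidate is excluded only if no genotype consistent with his phenotype could produce a type AB child with a type AB mother.
Every candidate has at least one consistent genotype combination, so none can be excluded.

none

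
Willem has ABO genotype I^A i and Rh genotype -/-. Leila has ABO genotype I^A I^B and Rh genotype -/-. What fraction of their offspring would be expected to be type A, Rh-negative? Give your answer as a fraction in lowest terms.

1/2

ABO cross I^A i × I^A I^B → offspring phenotypes: 1/2 A, 1/4 B, 1/4 AB.
Rh cross -/- × -/- → 1 Rh-.
Independent loci: P(type A, Rh-negative) = 1/2 × 1 = 1/2.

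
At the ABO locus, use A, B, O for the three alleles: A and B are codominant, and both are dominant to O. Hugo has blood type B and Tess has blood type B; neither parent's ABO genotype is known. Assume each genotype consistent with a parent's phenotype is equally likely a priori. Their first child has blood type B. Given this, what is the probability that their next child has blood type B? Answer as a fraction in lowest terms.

19/20

Possible genotypes: Hugo ∈ {BB, BO}; Tess ∈ {BB, BO}.
Weight each parental genotype pair by prior × P(type-B child):
  BB × BB: posterior weight 4/15; P(next child type B) = 1.
  BB × BO: posterior weight 4/15; P(next child type B) = 1.
  BO × BB: posterior weight 4/15; P(next child type B) = 1.
  BO × BO: posterior weight 1/5; P(next child type B) = 3/4.
Weighted sum = 19/20.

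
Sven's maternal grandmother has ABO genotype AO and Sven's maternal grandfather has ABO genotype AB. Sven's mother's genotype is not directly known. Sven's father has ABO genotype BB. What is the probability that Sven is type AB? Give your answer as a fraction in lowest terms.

Sven's mother's ABO genotype from AO × AB: 1/4 AA, 1/4 AB, 1/4 AO, 1/4 BO.
Crossing each possibility with the father BB and summing P(type AB): 1/4·1 + 1/4·1/2 + 1/4·1/2 + 1/4·0 = 1/2.

1/2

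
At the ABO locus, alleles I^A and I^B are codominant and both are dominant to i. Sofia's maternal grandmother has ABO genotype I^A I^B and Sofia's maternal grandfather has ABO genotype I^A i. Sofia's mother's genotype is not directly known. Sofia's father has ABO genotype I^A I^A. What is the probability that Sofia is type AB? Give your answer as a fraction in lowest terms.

Sofia's mother's ABO genotype from I^A I^B × I^A i: 1/4 I^A I^A, 1/4 I^A I^B, 1/4 I^A i, 1/4 I^B i.
Crossing each possibility with the father I^A I^A and summing P(type AB): 1/4·0 + 1/4·1/2 + 1/4·0 + 1/4·1/2 = 1/4.

1/4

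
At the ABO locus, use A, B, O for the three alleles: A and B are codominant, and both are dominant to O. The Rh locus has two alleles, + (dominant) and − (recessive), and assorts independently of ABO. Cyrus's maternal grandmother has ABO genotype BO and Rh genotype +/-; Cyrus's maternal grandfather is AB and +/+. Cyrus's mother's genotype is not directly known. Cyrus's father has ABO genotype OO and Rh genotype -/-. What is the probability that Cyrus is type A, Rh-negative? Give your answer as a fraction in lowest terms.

1/16

Cyrus's mother's ABO genotype from BO × AB: 1/4 AB, 1/4 AO, 1/4 BB, 1/4 BO.
Crossing each possibility with the father OO and summing P(type A): 1/4·1/2 + 1/4·1/2 + 1/4·0 + 1/4·0 = 1/4.
Similarly for Rh via the mother's Rh distribution: P(Rh-) = 1/4.
Independent loci: 1/4 × 1/4 = 1/16.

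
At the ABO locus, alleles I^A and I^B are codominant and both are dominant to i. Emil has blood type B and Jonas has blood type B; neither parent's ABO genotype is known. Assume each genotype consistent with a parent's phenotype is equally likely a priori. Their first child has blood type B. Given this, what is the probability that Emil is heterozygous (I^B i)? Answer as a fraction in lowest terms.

7/15

Possible genotypes: Emil ∈ {I^B I^B, I^B i}; Jonas ∈ {I^B I^B, I^B i}.
Weight each parental genotype pair by prior × P(type-B child):
  I^B I^B × I^B I^B: posterior weight 4/15.
  I^B I^B × I^B i: posterior weight 4/15.
  I^B i × I^B I^B: posterior weight 4/15.
  I^B i × I^B i: posterior weight 1/5.
Sum the posterior weight over pairs where Emil is I^B i: 7/15.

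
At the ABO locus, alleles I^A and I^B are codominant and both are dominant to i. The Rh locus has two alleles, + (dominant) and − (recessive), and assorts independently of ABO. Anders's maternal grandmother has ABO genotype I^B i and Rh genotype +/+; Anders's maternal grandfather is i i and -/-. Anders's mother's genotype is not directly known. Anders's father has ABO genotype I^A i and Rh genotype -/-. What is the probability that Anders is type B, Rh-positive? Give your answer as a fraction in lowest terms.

1/16

Anders's mother's ABO genotype from I^B i × i i: 1/2 I^B i, 1/2 i i.
Crossing each possibility with the father I^A i and summing P(type B): 1/2·1/4 + 1/2·0 = 1/8.
Similarly for Rh via the mother's Rh distribution: P(Rh+) = 1/2.
Independent loci: 1/8 × 1/2 = 1/16.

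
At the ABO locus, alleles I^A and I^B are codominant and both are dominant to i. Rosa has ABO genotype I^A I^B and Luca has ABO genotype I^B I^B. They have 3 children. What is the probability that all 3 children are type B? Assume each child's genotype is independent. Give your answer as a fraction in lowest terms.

1/8

ABO cross I^A I^B × I^B I^B → 1/2 B, 1/2 AB.
So P(type B) = 1/2 per child.
All 3 independent: (1/2)^3 = 1/8.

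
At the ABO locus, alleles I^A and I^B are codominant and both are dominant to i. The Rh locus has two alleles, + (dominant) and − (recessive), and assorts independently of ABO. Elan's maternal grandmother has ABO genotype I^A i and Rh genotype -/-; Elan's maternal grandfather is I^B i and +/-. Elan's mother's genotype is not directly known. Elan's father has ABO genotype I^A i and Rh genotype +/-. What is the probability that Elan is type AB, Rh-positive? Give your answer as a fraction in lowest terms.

5/64

Elan's mother's ABO genotype from I^A i × I^B i: 1/4 I^A I^B, 1/4 I^A i, 1/4 I^B i, 1/4 i i.
Crossing each possibility with the father I^A i and summing P(type AB): 1/4·1/4 + 1/4·0 + 1/4·1/4 + 1/4·0 = 1/8.
Similarly for Rh via the mother's Rh distribution: P(Rh+) = 5/8.
Independent loci: 1/8 × 5/8 = 5/64.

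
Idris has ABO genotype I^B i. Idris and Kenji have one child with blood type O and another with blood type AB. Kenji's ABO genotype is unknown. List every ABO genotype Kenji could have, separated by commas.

For each candidate genotype of Kenji, check whether crossing it with I^B i can produce every observed child phenotype.
  I^A I^A → possible child types {A, AB} ✗
  I^A I^B → possible child types {A, B, AB} ✗
  I^A i → possible child types {O, A, B, AB} ✓
  I^B I^B → possible child types {B} ✗
  I^B i → possible child types {O, B} ✗
  i i → possible child types {O, B} ✗

I^A i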